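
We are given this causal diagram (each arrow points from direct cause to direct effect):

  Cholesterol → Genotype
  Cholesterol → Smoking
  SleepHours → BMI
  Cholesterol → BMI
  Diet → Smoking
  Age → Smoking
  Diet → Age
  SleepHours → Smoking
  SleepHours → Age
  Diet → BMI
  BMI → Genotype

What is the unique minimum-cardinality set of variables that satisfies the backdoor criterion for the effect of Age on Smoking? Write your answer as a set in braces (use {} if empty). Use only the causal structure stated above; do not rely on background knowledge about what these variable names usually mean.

{Diet, SleepHours}

Variables eligible for adjustment (non-descendants of Age, excluding Age and Smoking): {BMI, Cholesterol, Diet, Genotype, SleepHours}.
Backdoor paths from Age to Smoking:
  P1: Age <- Diet -> Smoking
  P2: Age <- Diet -> BMI <- Cholesterol -> Smoking
  P3: Age <- Diet -> BMI <- SleepHours -> Smoking
  P4: Age <- Diet -> BMI -> Genotype <- Cholesterol -> Smoking
  P5: Age <- SleepHours -> Smoking
  P6: Age <- SleepHours -> BMI <- Diet -> Smoking
  P7: Age <- SleepHours -> BMI <- Cholesterol -> Smoking
  P8: Age <- SleepHours -> BMI -> Genotype <- Cholesterol -> Smoking
The empty set is not sufficient: P1 (Age <- Diet -> Smoking) has no collider blocking it and no conditioned non-collider, so it is open.
Try {Diet, SleepHours}:
  P1: blocked at fork node Diet ∈ conditioning set.
  P2: blocked at fork node Diet ∈ conditioning set.
  P3: blocked at fork node Diet ∈ conditioning set.
  P4: blocked at fork node Diet ∈ conditioning set.
  P5: blocked at fork node SleepHours ∈ conditioning set.
  P6: blocked at fork node SleepHours ∈ conditioning set.
  P7: blocked at fork node SleepHours ∈ conditioning set.
  P8: blocked at fork node SleepHours ∈ conditioning set.
{Diet, SleepHours} contains no descendant of Age and blocks every backdoor path.
Every element of {Diet, SleepHours} is needed (dropping Diet leaves P1 open; dropping SleepHours leaves P5 open), so no proper subset is valid.
Among all size-2 subsets of the eligible variables, only {Diet, SleepHours} blocks every backdoor path, so it is the unique smallest valid adjustment set.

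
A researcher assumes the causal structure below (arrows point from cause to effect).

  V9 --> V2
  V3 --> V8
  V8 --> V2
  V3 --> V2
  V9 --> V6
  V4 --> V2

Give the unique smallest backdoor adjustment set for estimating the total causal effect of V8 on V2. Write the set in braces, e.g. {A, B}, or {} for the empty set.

Variables eligible for adjustment (non-descendants of V8, excluding V8 and V2): {V3, V4, V6, V9}.
Backdoor paths from V8 to V2:
  P1: V8 <- V3 -> V2
The empty set is not sufficient: P1 (V8 <- V3 -> V2) has no collider blocking it and no conditioned non-collider, so it is open.
Try {V3}:
  P1: blocked at fork node V3 ∈ conditioning set.
{V3} contains no descendant of V8 and blocks every backdoor path.
No other singleton works — e.g. {V9} leaves P1 open — so {V3} is the unique smallest valid adjustment set.

{V3}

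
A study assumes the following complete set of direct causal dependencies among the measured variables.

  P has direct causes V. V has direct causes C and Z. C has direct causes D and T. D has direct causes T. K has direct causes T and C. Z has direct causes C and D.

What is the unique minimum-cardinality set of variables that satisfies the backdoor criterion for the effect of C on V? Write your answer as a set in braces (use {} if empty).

{D}

Variables eligible for adjustment (non-descendants of C, excluding C and V): {D, T}.
Backdoor paths from C to V:
  P1: C <- T -> D -> Z -> V
  P2: C <- D -> Z -> V
The empty set is not sufficient: P1 (C <- T -> D -> Z -> V) has no collider blocking it and no conditioned non-collider, so it is open.
Try {D}:
  P1: blocked at chain node D ∈ conditioning set.
  P2: blocked at fork node D ∈ conditioning set.
{D} contains no descendant of C and blocks every backdoor path.
No other singleton works — e.g. {T} leaves P2 open — so {D} is the unique smallest valid adjustment set.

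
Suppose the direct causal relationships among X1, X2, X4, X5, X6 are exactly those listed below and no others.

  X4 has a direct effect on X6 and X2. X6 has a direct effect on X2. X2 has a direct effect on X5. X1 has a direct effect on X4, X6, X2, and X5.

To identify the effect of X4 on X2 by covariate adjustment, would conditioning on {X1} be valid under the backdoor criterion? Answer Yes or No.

Backdoor paths from X4 to X2 (paths whose first edge points into X4):
  P1: X4 <- X1 -> X6 -> X2
  P2: X4 <- X1 -> X2
  P3: X4 <- X1 -> X5 <- X2
Condition 1 (no descendant of X4 in the set): holds — descendants of X4 are {X2, X5, X6}; none are in {X1}.
Condition 2 (every backdoor path blocked by {X1}):
  P1: blocked at fork node X1 ∈ conditioning set.
  P2: blocked at fork node X1 ∈ conditioning set.
  P3: blocked at fork node X1 ∈ conditioning set.
{X1} satisfies the backdoor criterion.

Yes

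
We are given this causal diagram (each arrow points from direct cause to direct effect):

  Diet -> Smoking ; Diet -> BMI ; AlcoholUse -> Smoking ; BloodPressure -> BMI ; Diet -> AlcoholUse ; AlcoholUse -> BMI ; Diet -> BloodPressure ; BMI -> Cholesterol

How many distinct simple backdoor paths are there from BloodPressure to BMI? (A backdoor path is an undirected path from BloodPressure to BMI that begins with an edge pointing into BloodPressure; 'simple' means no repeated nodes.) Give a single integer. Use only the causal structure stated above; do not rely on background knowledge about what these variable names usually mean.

3

A backdoor path from BloodPressure to BMI is any simple undirected path whose first edge points into BloodPressure (i.e. leaves BloodPressure via a parent).
Parents of BloodPressure: {Diet}.
Enumerating:
  P1: BloodPressure <- Diet -> AlcoholUse -> BMI
  P2: BloodPressure <- Diet -> Smoking <- AlcoholUse -> BMI
  P3: BloodPressure <- Diet -> BMI
That exhausts the simple backdoor paths. Count: 3.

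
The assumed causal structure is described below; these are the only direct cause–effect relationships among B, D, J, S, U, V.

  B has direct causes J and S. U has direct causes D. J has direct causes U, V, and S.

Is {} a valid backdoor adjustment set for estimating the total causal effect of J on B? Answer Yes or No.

No

Backdoor paths from J to B (paths whose first edge points into J):
  P1: J <- S -> B
Condition 1 (no descendant of J in the set): holds — descendants of J are {B}; none are in {}.
Condition 2 (every backdoor path blocked by {}):
  P1: open — no interior node is in the conditioning set.
{} does not satisfy the backdoor criterion.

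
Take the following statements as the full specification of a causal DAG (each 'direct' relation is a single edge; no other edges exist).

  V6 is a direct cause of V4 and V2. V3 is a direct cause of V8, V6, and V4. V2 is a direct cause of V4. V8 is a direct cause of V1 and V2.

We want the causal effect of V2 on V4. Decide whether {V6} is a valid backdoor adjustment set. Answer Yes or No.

No

Backdoor paths from V2 to V4 (paths whose first edge points into V2):
  P1: V2 <- V6 <- V3 -> V4
  P2: V2 <- V6 -> V4
  P3: V2 <- V8 <- V3 -> V6 -> V4
  P4: V2 <- V8 <- V3 -> V4
Condition 1 (no descendant of V2 in the set): holds — descendants of V2 are {V4}; none are in {V6}.
Condition 2 (every backdoor path blocked by {V6}):
  P1: blocked at chain node V6 ∈ conditioning set.
  P2: blocked at fork node V6 ∈ conditioning set.
  P3: blocked at chain node V6 ∈ conditioning set.
  P4: open — no interior node is in the conditioning set.
{V6} does not satisfy the backdoor criterion.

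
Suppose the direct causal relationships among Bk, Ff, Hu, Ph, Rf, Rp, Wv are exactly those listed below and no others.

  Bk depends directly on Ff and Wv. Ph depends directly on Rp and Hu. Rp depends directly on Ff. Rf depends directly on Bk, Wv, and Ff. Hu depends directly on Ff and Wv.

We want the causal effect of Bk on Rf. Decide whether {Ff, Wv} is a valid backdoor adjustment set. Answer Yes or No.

Yes

Backdoor paths from Bk to Rf (paths whose first edge points into Bk):
  P1: Bk <- Ff -> Hu <- Wv -> Rf
  P2: Bk <- Ff -> Rp -> Ph <- Hu <- Wv -> Rf
  P3: Bk <- Ff -> Rf
  P4: Bk <- Wv -> Hu <- Ff -> Rf
  P5: Bk <- Wv -> Hu -> Ph <- Rp <- Ff -> Rf
  P6: Bk <- Wv -> Rf
Condition 1 (no descendant of Bk in the set): holds — descendants of Bk are {Rf}; none are in {Ff, Wv}.
Condition 2 (every backdoor path blocked by {Ff, Wv}):
  P1: blocked at fork node Ff ∈ conditioning set.
  P2: blocked at fork node Ff ∈ conditioning set.
  P3: blocked at fork node Ff ∈ conditioning set.
  P4: blocked at fork node Wv ∈ conditioning set.
  P5: blocked at fork node Wv ∈ conditioning set.
  P6: blocked at fork node Wv ∈ conditioning set.
{Ff, Wv} satisfies the backdoor criterion.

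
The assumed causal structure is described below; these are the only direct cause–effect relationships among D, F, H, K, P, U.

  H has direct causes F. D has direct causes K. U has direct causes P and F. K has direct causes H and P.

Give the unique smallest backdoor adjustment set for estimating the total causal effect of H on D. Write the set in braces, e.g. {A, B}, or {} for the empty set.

Variables eligible for adjustment (non-descendants of H, excluding H and D): {F, P, U}.
Backdoor paths from H to D:
  P1: H <- F -> U <- P -> K -> D
Each backdoor path contains an unconditioned collider, so every path is already blocked with the empty conditioning set:
  P1: blocked at collider U (neither it nor any descendant is in the conditioning set).
The empty set is therefore the unique smallest valid set.

{}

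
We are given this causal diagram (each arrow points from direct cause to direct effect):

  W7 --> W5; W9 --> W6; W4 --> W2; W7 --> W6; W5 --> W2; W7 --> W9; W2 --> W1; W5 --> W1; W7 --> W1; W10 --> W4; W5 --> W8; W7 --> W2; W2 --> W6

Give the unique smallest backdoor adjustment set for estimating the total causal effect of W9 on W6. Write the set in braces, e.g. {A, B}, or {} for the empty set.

Variables eligible for adjustment (non-descendants of W9, excluding W9 and W6): {W1, W10, W2, W4, W5, W7, W8}.
Backdoor paths from W9 to W6:
  P1: W9 <- W7 -> W5 -> W2 -> W6
  P2: W9 <- W7 -> W5 -> W1 <- W2 -> W6
  P3: W9 <- W7 -> W2 -> W6
  P4: W9 <- W7 -> W1 <- W5 -> W2 -> W6
  P5: W9 <- W7 -> W1 <- W2 -> W6
  P6: W9 <- W7 -> W6
The empty set is not sufficient: P1 (W9 <- W7 -> W5 -> W2 -> W6) has no collider blocking it and no conditioned non-collider, so it is open.
Try {W7}:
  P1: blocked at fork node W7 ∈ conditioning set.
  P2: blocked at fork node W7 ∈ conditioning set.
  P3: blocked at fork node W7 ∈ conditioning set.
  P4: blocked at fork node W7 ∈ conditioning set.
  P5: blocked at fork node W7 ∈ conditioning set.
  P6: blocked at fork node W7 ∈ conditioning set.
{W7} contains no descendant of W9 and blocks every backdoor path.
No other singleton works — e.g. {W5} leaves P3 open — so {W7} is the unique smallest valid adjustment set.

{W7}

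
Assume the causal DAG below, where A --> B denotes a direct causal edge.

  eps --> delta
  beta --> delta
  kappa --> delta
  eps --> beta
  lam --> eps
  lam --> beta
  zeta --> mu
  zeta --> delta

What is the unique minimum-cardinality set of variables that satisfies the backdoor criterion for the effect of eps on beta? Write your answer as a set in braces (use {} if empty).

Variables eligible for adjustment (non-descendants of eps, excluding eps and beta): {kappa, lam, mu, zeta}.
Backdoor paths from eps to beta:
  P1: eps <- lam -> beta
The empty set is not sufficient: P1 (eps <- lam -> beta) has no collider blocking it and no conditioned non-collider, so it is open.
Try {lam}:
  P1: blocked at fork node lam ∈ conditioning set.
{lam} contains no descendant of eps and blocks every backdoor path.
No other singleton works — e.g. {zeta} leaves P1 open — so {lam} is the unique smallest valid adjustment set.

{lam}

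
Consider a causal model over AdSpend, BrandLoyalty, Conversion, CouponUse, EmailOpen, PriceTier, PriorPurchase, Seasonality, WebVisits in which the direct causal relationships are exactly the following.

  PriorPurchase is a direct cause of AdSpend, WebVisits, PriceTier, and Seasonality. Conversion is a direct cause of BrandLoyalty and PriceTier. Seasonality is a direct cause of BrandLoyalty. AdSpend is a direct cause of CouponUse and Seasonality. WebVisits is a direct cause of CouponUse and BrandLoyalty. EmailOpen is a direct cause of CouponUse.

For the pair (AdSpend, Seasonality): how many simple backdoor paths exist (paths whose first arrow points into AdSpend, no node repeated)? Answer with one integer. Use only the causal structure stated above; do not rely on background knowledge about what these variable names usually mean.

3

A backdoor path from AdSpend to Seasonality is any simple undirected path whose first edge points into AdSpend (i.e. leaves AdSpend via a parent).
Parents of AdSpend: {PriorPurchase}.
Enumerating:
  P1: AdSpend <- PriorPurchase -> WebVisits -> BrandLoyalty <- Seasonality
  P2: AdSpend <- PriorPurchase -> PriceTier <- Conversion -> BrandLoyalty <- Seasonality
  P3: AdSpend <- PriorPurchase -> Seasonality
That exhausts the simple backdoor paths. Count: 3.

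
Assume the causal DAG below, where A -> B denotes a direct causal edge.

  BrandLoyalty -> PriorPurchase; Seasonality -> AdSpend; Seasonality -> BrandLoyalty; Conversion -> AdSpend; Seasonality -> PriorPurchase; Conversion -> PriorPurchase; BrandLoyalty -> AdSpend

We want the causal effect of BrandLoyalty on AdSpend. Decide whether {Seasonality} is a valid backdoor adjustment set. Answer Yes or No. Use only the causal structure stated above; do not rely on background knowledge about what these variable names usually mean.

Backdoor paths from BrandLoyalty to AdSpend (paths whose first edge points into BrandLoyalty):
  P1: BrandLoyalty <- Seasonality -> AdSpend
  P2: BrandLoyalty <- Seasonality -> PriorPurchase <- Conversion -> AdSpend
Condition 1 (no descendant of BrandLoyalty in the set): holds — descendants of BrandLoyalty are {AdSpend, PriorPurchase}; none are in {Seasonality}.
Condition 2 (every backdoor path blocked by {Seasonality}):
  P1: blocked at fork node Seasonality ∈ conditioning set.
  P2: blocked at fork node Seasonality ∈ conditioning set.
{Seasonality} satisfies the backdoor criterion.

Yes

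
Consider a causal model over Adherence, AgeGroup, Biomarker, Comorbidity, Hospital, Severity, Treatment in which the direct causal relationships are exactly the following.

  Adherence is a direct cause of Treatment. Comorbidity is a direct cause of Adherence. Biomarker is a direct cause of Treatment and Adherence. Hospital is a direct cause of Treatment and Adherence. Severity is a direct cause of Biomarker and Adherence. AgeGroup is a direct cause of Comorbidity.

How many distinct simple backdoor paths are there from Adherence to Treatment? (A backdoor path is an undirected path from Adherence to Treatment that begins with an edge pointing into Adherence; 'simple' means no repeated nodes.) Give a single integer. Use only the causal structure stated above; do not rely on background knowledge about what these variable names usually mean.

3

A backdoor path from Adherence to Treatment is any simple undirected path whose first edge points into Adherence (i.e. leaves Adherence via a parent).
Parents of Adherence: {Biomarker, Comorbidity, Hospital, Severity}.
Enumerating:
  P1: Adherence <- Hospital -> Treatment
  P2: Adherence <- Severity -> Biomarker -> Treatment
  P3: Adherence <- Biomarker -> Treatment
That exhausts the simple backdoor paths. Count: 3.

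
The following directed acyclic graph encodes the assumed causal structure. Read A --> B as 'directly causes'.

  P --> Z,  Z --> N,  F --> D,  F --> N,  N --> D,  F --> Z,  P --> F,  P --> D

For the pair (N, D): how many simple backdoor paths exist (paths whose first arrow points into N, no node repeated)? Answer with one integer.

A backdoor path from N to D is any simple undirected path whose first edge points into N (i.e. leaves N via a parent).
Parents of N: {F, Z}.
Enumerating:
  P1: N <- F <- P -> D
  P2: N <- F -> Z <- P -> D
  P3: N <- F -> D
  P4: N <- Z <- P -> F -> D
  P5: N <- Z <- P -> D
  P6: N <- Z <- F <- P -> D
  P7: N <- Z <- F -> D
That exhausts the simple backdoor paths. Count: 7.

7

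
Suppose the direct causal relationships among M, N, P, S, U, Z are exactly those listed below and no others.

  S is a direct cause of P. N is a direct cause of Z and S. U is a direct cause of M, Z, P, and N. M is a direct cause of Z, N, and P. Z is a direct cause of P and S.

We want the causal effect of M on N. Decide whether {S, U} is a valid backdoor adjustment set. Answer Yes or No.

Backdoor paths from M to N (paths whose first edge points into M):
  P1: M <- U -> N
  P2: M <- U -> Z <- N
  P3: M <- U -> Z -> S <- N
  P4: M <- U -> Z -> P <- S <- N
  P5: M <- U -> P <- Z <- N
  P6: M <- U -> P <- Z -> S <- N
  P7: M <- U -> P <- S <- N
  P8: M <- U -> P <- S <- Z <- N
Condition 1 (no descendant of M in the set): FAILS — S is a descendant of M.
Condition 2 (every backdoor path blocked by {S, U}):
  P1: blocked at fork node U ∈ conditioning set.
  P2: blocked at fork node U ∈ conditioning set.
  P3: blocked at fork node U ∈ conditioning set.
  P4: blocked at fork node U ∈ conditioning set.
  P5: blocked at fork node U ∈ conditioning set.
  P6: blocked at fork node U ∈ conditioning set.
  P7: blocked at fork node U ∈ conditioning set.
  P8: blocked at fork node U ∈ conditioning set.
{S, U} does not satisfy the backdoor criterion.

No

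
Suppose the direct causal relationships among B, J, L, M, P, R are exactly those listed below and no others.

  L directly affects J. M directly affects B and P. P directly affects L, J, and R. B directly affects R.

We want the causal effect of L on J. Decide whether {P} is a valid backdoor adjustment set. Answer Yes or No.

Yes

Backdoor paths from L to J (paths whose first edge points into L):
  P1: L <- P -> J
Condition 1 (no descendant of L in the set): holds — descendants of L are {J}; none are in {P}.
Condition 2 (every backdoor path blocked by {P}):
  P1: blocked at fork node P ∈ conditioning set.
{P} satisfies the backdoor criterion.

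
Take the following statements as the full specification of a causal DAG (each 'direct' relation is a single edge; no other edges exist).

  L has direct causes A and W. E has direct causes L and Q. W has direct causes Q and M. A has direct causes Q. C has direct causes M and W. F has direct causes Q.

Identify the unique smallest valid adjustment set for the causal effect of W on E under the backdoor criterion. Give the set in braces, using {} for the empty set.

{Q}

Variables eligible for adjustment (non-descendants of W, excluding W and E): {A, F, M, Q}.
Backdoor paths from W to E:
  P1: W <- Q -> A -> L -> E
  P2: W <- Q -> E
The empty set is not sufficient: P1 (W <- Q -> A -> L -> E) has no collider blocking it and no conditioned non-collider, so it is open.
Try {Q}:
  P1: blocked at fork node Q ∈ conditioning set.
  P2: blocked at fork node Q ∈ conditioning set.
{Q} contains no descendant of W and blocks every backdoor path.
No other singleton works — e.g. {M} leaves P1 open — so {Q} is the unique smallest valid adjustment set.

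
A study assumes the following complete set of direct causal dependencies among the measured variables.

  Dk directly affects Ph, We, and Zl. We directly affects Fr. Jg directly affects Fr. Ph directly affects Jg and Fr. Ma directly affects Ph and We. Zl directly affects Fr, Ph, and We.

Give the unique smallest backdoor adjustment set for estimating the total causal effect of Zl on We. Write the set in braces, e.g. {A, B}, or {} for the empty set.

{Dk}

Variables eligible for adjustment (non-descendants of Zl, excluding Zl and We): {Dk, Ma}.
Backdoor paths from Zl to We:
  P1: Zl <- Dk -> We
  P2: Zl <- Dk -> Ph <- Ma -> We
  P3: Zl <- Dk -> Ph -> Jg -> Fr <- We
  P4: Zl <- Dk -> Ph -> Fr <- We
The empty set is not sufficient: P1 (Zl <- Dk -> We) has no collider blocking it and no conditioned non-collider, so it is open.
Try {Dk}:
  P1: blocked at fork node Dk ∈ conditioning set.
  P2: blocked at fork node Dk ∈ conditioning set.
  P3: blocked at fork node Dk ∈ conditioning set.
  P4: blocked at fork node Dk ∈ conditioning set.
{Dk} contains no descendant of Zl and blocks every backdoor path.
No other singleton works — e.g. {Ma} leaves P1 open — so {Dk} is the unique smallest valid adjustment set.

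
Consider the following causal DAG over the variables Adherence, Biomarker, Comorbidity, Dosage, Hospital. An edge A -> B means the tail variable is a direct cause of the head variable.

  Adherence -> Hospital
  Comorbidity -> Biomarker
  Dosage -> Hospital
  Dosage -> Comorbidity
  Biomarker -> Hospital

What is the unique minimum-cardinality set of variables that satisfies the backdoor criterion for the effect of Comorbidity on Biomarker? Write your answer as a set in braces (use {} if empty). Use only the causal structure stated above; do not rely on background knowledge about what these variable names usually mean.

{}

Variables eligible for adjustment (non-descendants of Comorbidity, excluding Comorbidity and Biomarker): {Adherence, Dosage}.
Backdoor paths from Comorbidity to Biomarker:
  P1: Comorbidity <- Dosage -> Hospital <- Biomarker
Each backdoor path contains an unconditioned collider, so every path is already blocked with the empty conditioning set:
  P1: blocked at collider Hospital (neither it nor any descendant is in the conditioning set).
The empty set is therefore the unique smallest valid set.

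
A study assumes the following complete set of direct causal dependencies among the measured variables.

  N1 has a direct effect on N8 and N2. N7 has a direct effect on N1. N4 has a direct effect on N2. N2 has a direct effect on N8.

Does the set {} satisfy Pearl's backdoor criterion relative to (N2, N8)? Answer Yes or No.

Backdoor paths from N2 to N8 (paths whose first edge points into N2):
  P1: N2 <- N1 -> N8
Condition 1 (no descendant of N2 in the set): holds — descendants of N2 are {N8}; none are in {}.
Condition 2 (every backdoor path blocked by {}):
  P1: open — no interior node is in the conditioning set.
{} does not satisfy the backdoor criterion.

No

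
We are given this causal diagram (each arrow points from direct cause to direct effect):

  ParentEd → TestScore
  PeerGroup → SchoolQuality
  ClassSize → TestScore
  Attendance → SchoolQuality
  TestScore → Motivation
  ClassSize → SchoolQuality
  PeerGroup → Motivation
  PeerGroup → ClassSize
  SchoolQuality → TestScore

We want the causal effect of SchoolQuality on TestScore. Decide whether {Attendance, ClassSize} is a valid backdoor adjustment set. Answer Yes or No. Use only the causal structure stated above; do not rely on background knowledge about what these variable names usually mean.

Backdoor paths from SchoolQuality to TestScore (paths whose first edge points into SchoolQuality):
  P1: SchoolQuality <- PeerGroup -> ClassSize -> TestScore
  P2: SchoolQuality <- PeerGroup -> Motivation <- TestScore
  P3: SchoolQuality <- ClassSize <- PeerGroup -> Motivation <- TestScore
  P4: SchoolQuality <- ClassSize -> TestScore
Condition 1 (no descendant of SchoolQuality in the set): holds — descendants of SchoolQuality are {Motivation, TestScore}; none are in {Attendance, ClassSize}.
Condition 2 (every backdoor path blocked by {Attendance, ClassSize}):
  P1: blocked at chain node ClassSize ∈ conditioning set.
  P2: blocked at collider Motivation (neither it nor any descendant is in the conditioning set).
  P3: blocked at chain node ClassSize ∈ conditioning set.
  P4: blocked at fork node ClassSize ∈ conditioning set.
{Attendance, ClassSize} satisfies the backdoor criterion.

Yes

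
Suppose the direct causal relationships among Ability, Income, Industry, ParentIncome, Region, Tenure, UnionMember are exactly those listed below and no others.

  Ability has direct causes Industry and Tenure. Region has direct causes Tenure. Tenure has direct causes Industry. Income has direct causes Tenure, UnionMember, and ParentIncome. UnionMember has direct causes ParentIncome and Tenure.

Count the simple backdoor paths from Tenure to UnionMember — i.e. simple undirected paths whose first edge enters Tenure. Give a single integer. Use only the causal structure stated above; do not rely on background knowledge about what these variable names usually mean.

0

A backdoor path from Tenure to UnionMember is any simple undirected path whose first edge points into Tenure (i.e. leaves Tenure via a parent).
Parents of Tenure: {Industry}.
No simple path from any parent of Tenure reaches UnionMember without revisiting Tenure, so there are no backdoor paths.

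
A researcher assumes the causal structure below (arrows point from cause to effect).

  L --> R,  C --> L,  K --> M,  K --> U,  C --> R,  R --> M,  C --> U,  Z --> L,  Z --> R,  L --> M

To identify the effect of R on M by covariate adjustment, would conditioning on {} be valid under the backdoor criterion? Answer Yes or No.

No

Backdoor paths from R to M (paths whose first edge points into R):
  P1: R <- C -> L -> M
  P2: R <- C -> U <- K -> M
  P3: R <- Z -> L <- C -> U <- K -> M
  P4: R <- Z -> L -> M
  P5: R <- L <- C -> U <- K -> M
  P6: R <- L -> M
Condition 1 (no descendant of R in the set): holds — descendants of R are {M}; none are in {}.
Condition 2 (every backdoor path blocked by {}):
  P1: open — no interior node is in the conditioning set.
  P2: blocked at collider U (neither it nor any descendant is in the conditioning set).
  P3: blocked at collider L (neither it nor any descendant is in the conditioning set).
  P4: open — no interior node is in the conditioning set.
  P5: blocked at collider U (neither it nor any descendant is in the conditioning set).
  P6: open — no interior node is in the conditioning set.
{} does not satisfy the backdoor criterion.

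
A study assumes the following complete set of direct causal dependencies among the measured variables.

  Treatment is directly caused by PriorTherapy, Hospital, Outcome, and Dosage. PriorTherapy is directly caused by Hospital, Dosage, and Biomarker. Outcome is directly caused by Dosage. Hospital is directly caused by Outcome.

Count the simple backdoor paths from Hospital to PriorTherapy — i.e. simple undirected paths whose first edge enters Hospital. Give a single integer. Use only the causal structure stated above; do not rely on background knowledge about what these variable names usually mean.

4

A backdoor path from Hospital to PriorTherapy is any simple undirected path whose first edge points into Hospital (i.e. leaves Hospital via a parent).
Parents of Hospital: {Outcome}.
Enumerating:
  P1: Hospital <- Outcome <- Dosage -> PriorTherapy
  P2: Hospital <- Outcome <- Dosage -> Treatment <- PriorTherapy
  P3: Hospital <- Outcome -> Treatment <- Dosage -> PriorTherapy
  P4: Hospital <- Outcome -> Treatment <- PriorTherapy
That exhausts the simple backdoor paths. Count: 4.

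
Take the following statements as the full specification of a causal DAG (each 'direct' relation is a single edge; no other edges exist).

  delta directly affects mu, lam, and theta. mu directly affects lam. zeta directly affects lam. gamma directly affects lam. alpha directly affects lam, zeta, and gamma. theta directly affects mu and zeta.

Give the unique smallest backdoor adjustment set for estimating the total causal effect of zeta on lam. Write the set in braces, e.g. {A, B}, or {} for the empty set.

Variables eligible for adjustment (non-descendants of zeta, excluding zeta and lam): {alpha, delta, gamma, mu, theta}.
Backdoor paths from zeta to lam:
  P1: zeta <- alpha -> gamma -> lam
  P2: zeta <- alpha -> lam
  P3: zeta <- theta <- delta -> mu -> lam
  P4: zeta <- theta <- delta -> lam
  P5: zeta <- theta -> mu <- delta -> lam
  P6: zeta <- theta -> mu -> lam
The empty set is not sufficient: P1 (zeta <- alpha -> gamma -> lam) has no collider blocking it and no conditioned non-collider, so it is open.
Try {alpha, theta}:
  P1: blocked at fork node alpha ∈ conditioning set.
  P2: blocked at fork node alpha ∈ conditioning set.
  P3: blocked at chain node theta ∈ conditioning set.
  P4: blocked at chain node theta ∈ conditioning set.
  P5: blocked at fork node theta ∈ conditioning set.
  P6: blocked at fork node theta ∈ conditioning set.
{alpha, theta} contains no descendant of zeta and blocks every backdoor path.
Every element of {alpha, theta} is needed (dropping alpha leaves P1 open; dropping theta leaves P3 open), so no proper subset is valid.
Among all size-2 subsets of the eligible variables, only {alpha, theta} blocks every backdoor path, so it is the unique smallest valid adjustment set.

{alpha, theta}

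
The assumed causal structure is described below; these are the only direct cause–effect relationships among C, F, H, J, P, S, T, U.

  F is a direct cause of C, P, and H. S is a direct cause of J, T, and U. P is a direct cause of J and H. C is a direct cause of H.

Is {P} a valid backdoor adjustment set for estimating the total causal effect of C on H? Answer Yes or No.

Backdoor paths from C to H (paths whose first edge points into C):
  P1: C <- F -> P -> H
  P2: C <- F -> H
Condition 1 (no descendant of C in the set): holds — descendants of C are {H}; none are in {P}.
Condition 2 (every backdoor path blocked by {P}):
  P1: blocked at chain node P ∈ conditioning set.
  P2: open — no interior node is in the conditioning set.
{P} does not satisfy the backdoor criterion.

No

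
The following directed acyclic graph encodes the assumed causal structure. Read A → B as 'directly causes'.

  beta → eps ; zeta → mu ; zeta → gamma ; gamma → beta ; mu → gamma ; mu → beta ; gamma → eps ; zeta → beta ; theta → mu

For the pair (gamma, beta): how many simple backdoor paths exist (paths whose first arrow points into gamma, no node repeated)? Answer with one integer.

A backdoor path from gamma to beta is any simple undirected path whose first edge points into gamma (i.e. leaves gamma via a parent).
Parents of gamma: {mu, zeta}.
Enumerating:
  P1: gamma <- zeta -> mu -> beta
  P2: gamma <- zeta -> beta
  P3: gamma <- mu <- zeta -> beta
  P4: gamma <- mu -> beta
That exhausts the simple backdoor paths. Count: 4.

4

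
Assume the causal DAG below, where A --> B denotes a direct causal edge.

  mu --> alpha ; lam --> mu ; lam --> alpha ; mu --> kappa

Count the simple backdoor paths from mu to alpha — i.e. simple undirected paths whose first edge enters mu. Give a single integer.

A backdoor path from mu to alpha is any simple undirected path whose first edge points into mu (i.e. leaves mu via a parent).
Parents of mu: {lam}.
Enumerating:
  P1: mu <- lam -> alpha
That exhausts the simple backdoor paths. Count: 1.

1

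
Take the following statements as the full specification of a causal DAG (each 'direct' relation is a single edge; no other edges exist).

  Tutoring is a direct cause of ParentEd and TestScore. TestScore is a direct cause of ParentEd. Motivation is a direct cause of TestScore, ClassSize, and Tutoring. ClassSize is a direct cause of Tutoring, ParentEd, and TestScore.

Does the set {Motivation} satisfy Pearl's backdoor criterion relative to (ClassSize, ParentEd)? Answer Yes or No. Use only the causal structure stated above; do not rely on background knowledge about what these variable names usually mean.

Yes

Backdoor paths from ClassSize to ParentEd (paths whose first edge points into ClassSize):
  P1: ClassSize <- Motivation -> Tutoring -> TestScore -> ParentEd
  P2: ClassSize <- Motivation -> Tutoring -> ParentEd
  P3: ClassSize <- Motivation -> TestScore <- Tutoring -> ParentEd
  P4: ClassSize <- Motivation -> TestScore -> ParentEd
Condition 1 (no descendant of ClassSize in the set): holds — descendants of ClassSize are {ParentEd, TestScore, Tutoring}; none are in {Motivation}.
Condition 2 (every backdoor path blocked by {Motivation}):
  P1: blocked at fork node Motivation ∈ conditioning set.
  P2: blocked at fork node Motivation ∈ conditioning set.
  P3: blocked at fork node Motivation ∈ conditioning set.
  P4: blocked at fork node Motivation ∈ conditioning set.
{Motivation} satisfies the backdoor criterion.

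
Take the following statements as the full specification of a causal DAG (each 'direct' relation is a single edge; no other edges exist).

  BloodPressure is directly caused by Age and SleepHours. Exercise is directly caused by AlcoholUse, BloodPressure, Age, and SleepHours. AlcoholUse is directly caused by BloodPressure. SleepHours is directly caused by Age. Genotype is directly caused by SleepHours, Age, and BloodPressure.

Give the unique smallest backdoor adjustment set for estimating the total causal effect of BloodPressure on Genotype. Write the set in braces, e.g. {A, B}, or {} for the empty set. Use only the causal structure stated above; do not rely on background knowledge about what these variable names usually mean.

{Age, SleepHours}

Variables eligible for adjustment (non-descendants of BloodPressure, excluding BloodPressure and Genotype): {Age, SleepHours}.
Backdoor paths from BloodPressure to Genotype:
  P1: BloodPressure <- Age -> SleepHours -> Genotype
  P2: BloodPressure <- Age -> Genotype
  P3: BloodPressure <- Age -> Exercise <- SleepHours -> Genotype
  P4: BloodPressure <- SleepHours <- Age -> Genotype
  P5: BloodPressure <- SleepHours -> Genotype
  P6: BloodPressure <- SleepHours -> Exercise <- Age -> Genotype
The empty set is not sufficient: P1 (BloodPressure <- Age -> SleepHours -> Genotype) has no collider blocking it and no conditioned non-collider, so it is open.
Try {Age, SleepHours}:
  P1: blocked at fork node Age ∈ conditioning set.
  P2: blocked at fork node Age ∈ conditioning set.
  P3: blocked at fork node Age ∈ conditioning set.
  P4: blocked at chain node SleepHours ∈ conditioning set.
  P5: blocked at fork node SleepHours ∈ conditioning set.
  P6: blocked at fork node SleepHours ∈ conditioning set.
{Age, SleepHours} contains no descendant of BloodPressure and blocks every backdoor path.
Every element of {Age, SleepHours} is needed (dropping Age leaves P2 open; dropping SleepHours leaves P5 open), so no proper subset is valid.
Among all size-2 subsets of the eligible variables, only {Age, SleepHours} blocks every backdoor path, so it is the unique smallest valid adjustment set.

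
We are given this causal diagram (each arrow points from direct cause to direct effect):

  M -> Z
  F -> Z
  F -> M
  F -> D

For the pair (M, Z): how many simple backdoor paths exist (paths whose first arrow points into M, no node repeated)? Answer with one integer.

A backdoor path from M to Z is any simple undirected path whose first edge points into M (i.e. leaves M via a parent).
Parents of M: {F}.
Enumerating:
  P1: M <- F -> Z
That exhausts the simple backdoor paths. Count: 1.

1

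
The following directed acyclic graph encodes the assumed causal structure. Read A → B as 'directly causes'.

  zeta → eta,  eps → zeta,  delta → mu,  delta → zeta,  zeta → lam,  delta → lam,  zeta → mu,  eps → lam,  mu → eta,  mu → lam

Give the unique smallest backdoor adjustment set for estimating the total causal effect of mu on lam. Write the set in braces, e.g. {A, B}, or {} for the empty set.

{delta, zeta}

Variables eligible for adjustment (non-descendants of mu, excluding mu and lam): {delta, eps, zeta}.
Backdoor paths from mu to lam:
  P1: mu <- delta -> zeta <- eps -> lam
  P2: mu <- delta -> zeta -> lam
  P3: mu <- delta -> lam
  P4: mu <- zeta <- eps -> lam
  P5: mu <- zeta <- delta -> lam
  P6: mu <- zeta -> lam
The empty set is not sufficient: P2 (mu <- delta -> zeta -> lam) has no collider blocking it and no conditioned non-collider, so it is open.
Try {delta, zeta}:
  P1: blocked at fork node delta ∈ conditioning set.
  P2: blocked at fork node delta ∈ conditioning set.
  P3: blocked at fork node delta ∈ conditioning set.
  P4: blocked at chain node zeta ∈ conditioning set.
  P5: blocked at chain node zeta ∈ conditioning set.
  P6: blocked at fork node zeta ∈ conditioning set.
{delta, zeta} contains no descendant of mu and blocks every backdoor path.
Every element of {delta, zeta} is needed (dropping delta leaves P1 open; dropping zeta leaves P4 open), so no proper subset is valid.
Among all size-2 subsets of the eligible variables, only {delta, zeta} blocks every backdoor path, so it is the unique smallest valid adjustment set.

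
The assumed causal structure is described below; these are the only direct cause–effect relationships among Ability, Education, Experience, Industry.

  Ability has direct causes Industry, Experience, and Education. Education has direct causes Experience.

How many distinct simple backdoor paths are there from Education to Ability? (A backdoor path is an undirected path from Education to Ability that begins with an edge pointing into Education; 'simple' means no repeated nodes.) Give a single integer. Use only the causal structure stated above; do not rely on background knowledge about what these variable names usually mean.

1

A backdoor path from Education to Ability is any simple undirected path whose first edge points into Education (i.e. leaves Education via a parent).
Parents of Education: {Experience}.
Enumerating:
  P1: Education <- Experience -> Ability
That exhausts the simple backdoor paths. Count: 1.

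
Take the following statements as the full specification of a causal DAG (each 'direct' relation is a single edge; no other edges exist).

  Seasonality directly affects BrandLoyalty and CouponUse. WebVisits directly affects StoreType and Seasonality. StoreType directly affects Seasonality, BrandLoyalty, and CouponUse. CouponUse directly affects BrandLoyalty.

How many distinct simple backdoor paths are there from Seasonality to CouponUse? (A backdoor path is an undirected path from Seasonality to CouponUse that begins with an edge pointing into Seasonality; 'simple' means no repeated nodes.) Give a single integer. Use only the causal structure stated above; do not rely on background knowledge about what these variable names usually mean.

4

A backdoor path from Seasonality to CouponUse is any simple undirected path whose first edge points into Seasonality (i.e. leaves Seasonality via a parent).
Parents of Seasonality: {StoreType, WebVisits}.
Enumerating:
  P1: Seasonality <- WebVisits -> StoreType -> CouponUse
  P2: Seasonality <- WebVisits -> StoreType -> BrandLoyalty <- CouponUse
  P3: Seasonality <- StoreType -> CouponUse
  P4: Seasonality <- StoreType -> BrandLoyalty <- CouponUse
That exhausts the simple backdoor paths. Count: 4.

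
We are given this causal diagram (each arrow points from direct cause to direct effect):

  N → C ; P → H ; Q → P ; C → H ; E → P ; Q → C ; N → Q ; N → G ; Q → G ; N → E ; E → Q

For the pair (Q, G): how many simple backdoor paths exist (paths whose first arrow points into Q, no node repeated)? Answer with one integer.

A backdoor path from Q to G is any simple undirected path whose first edge points into Q (i.e. leaves Q via a parent).
Parents of Q: {E, N}.
Enumerating:
  P1: Q <- N -> G
  P2: Q <- E <- N -> G
  P3: Q <- E -> P -> H <- C <- N -> G
That exhausts the simple backdoor paths. Count: 3.

3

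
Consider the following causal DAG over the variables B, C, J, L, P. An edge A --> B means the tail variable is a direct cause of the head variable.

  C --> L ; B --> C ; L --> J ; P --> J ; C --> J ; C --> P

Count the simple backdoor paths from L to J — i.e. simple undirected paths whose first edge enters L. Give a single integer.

2

A backdoor path from L to J is any simple undirected path whose first edge points into L (i.e. leaves L via a parent).
Parents of L: {C}.
Enumerating:
  P1: L <- C -> P -> J
  P2: L <- C -> J
That exhausts the simple backdoor paths. Count: 2.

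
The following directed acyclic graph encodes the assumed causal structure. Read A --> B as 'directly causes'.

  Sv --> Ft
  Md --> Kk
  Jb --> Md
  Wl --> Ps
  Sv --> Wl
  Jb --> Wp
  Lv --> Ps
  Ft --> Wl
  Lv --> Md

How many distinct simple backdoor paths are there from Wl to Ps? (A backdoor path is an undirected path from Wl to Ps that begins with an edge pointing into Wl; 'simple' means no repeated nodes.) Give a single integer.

0

A backdoor path from Wl to Ps is any simple undirected path whose first edge points into Wl (i.e. leaves Wl via a parent).
Parents of Wl: {Ft, Sv}.
No simple path from any parent of Wl reaches Ps without revisiting Wl, so there are no backdoor paths.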